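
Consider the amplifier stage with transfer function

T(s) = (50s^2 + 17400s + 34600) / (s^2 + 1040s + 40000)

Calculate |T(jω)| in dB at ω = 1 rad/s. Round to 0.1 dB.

-0.3 dB

Substitute s = j1:
Numerator: 50(j1)^2 + 17400(j1) + 34600 = 34550 + j17400
Denominator: (j1)^2 + 1040(j1) + 40000 = 39999 + j1040
|N| = √(34550² + 17400²) ≈ 38684, ∠N ≈ 26.73°
|D| = √(39999² + 1040²) ≈ 40013, ∠D ≈ 1.49°
|T| = 38684 / 40013 ≈ 0.96679
Gain = 20 log₁₀(0.96679) ≈ -0.29 dB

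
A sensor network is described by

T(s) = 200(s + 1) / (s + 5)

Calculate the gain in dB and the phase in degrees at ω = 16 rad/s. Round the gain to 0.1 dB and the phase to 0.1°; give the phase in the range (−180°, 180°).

At s = jω = j16:
zero (s+1): 1 + j16 → |·| = √(1²+16²) = √257 ≈ 16.031, ∠ = arctan(16/1) ≈ 86.42°
pole (s+5): 5 + j16 → |·| = √(5²+16²) = √281 ≈ 16.763, ∠ = arctan(16/5) ≈ 72.65°
|T| = 200 · 16.031 / 16.763 ≈ 191.27
Gain = 20 log₁₀(191.27) ≈ 45.63 dB
∠T = 86.42° − 72.65° = 13.77°

45.6 dB, 13.8°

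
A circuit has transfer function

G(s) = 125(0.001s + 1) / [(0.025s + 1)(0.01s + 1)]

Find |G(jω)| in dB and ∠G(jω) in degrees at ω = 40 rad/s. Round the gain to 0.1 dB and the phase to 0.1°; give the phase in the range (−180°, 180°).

At ω = 40 rad/s:
zero (1 + j40·0.001) = 1 + j0.04 → |·| ≈ 1.0008, ∠ ≈ 2.29°
pole (1 + j40·0.025) = 1 + j1 → |·| ≈ 1.4142, ∠ ≈ 45.00°
pole (1 + j40·0.01) = 1 + j0.4 → |·| ≈ 1.077, ∠ ≈ 21.80°
|G| = 125 · 1.0008 / (1.4142 · 1.077) ≈ 82.135
Gain = 20 log₁₀(82.135) ≈ 38.29 dB
∠G = (2.29°) − (45.00° + 21.80°) = -64.51°

38.3 dB, -64.5°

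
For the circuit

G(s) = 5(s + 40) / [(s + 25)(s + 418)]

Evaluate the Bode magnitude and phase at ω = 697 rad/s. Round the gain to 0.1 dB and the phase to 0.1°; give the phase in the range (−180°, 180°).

At s = jω = j697:
zero (s+40): 40 + j697 → |·| = √(40²+697²) = √487409 ≈ 698.15, ∠ = arctan(697/40) ≈ 86.72°
pole (s+25): 25 + j697 → |·| = √(25²+697²) = √486434 ≈ 697.45, ∠ = arctan(697/25) ≈ 87.95°
pole (s+418): 418 + j697 → |·| = √(418²+697²) = √660533 ≈ 812.73, ∠ = arctan(697/418) ≈ 59.05°
|G| = 5 · 698.15 / 5.6684e+05 ≈ 0.0061583
Gain = 20 log₁₀(0.0061583) ≈ -44.21 dB
∠G = 86.72° − 147.00° = -60.28°

-44.2 dB, -60.3°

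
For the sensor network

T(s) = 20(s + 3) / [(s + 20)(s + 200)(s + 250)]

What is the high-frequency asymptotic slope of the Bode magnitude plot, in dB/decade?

-40 dB/decade

Each pole contributes −20 dB/decade at high frequency; each zero contributes +20 dB/decade.
Net: 1 zero(s) − 3 pole(s) → -40 dB/decade.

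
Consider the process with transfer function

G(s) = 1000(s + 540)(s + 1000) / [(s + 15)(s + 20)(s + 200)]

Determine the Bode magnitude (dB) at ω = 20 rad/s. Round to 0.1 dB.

71.6 dB

At s = jω = j20:
zero (s+540): 540 + j20 → |·| = √(540²+20²) = √292000 ≈ 540.37, ∠ = arctan(20/540) ≈ 2.12°
zero (s+1000): 1000 + j20 → |·| = √(1000²+20²) = √1000400 ≈ 1000.2, ∠ = arctan(20/1000) ≈ 1.15°
pole (s+15): 15 + j20 → |·| = √(15²+20²) = √625 ≈ 25, ∠ = arctan(20/15) ≈ 53.13°
pole (s+20): 20 + j20 → |·| = √(20²+20²) = √800 ≈ 28.284, ∠ = arctan(20/20) ≈ 45.00°
pole (s+200): 200 + j20 → |·| = √(200²+20²) = √40400 ≈ 201, ∠ = arctan(20/200) ≈ 5.71°
|G| = 1000 · 5.4048e+05 / 1.4213e+05 ≈ 3802.7
Gain = 20 log₁₀(3802.7) ≈ 71.60 dB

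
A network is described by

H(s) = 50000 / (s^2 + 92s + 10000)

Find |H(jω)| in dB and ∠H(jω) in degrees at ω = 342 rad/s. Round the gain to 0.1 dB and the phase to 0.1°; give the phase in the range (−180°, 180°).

-7.0 dB, -163.6°

At s = jω = j342:
quadratic: (j342)² + 92·j342 + 10000 = -106964 + j31464 → |·| ≈ 1.115e+05, ∠ ≈ 163.61°
|H| = 50000 / 1.115e+05 ≈ 0.44843
Gain = 20 log₁₀(0.44843) ≈ -6.97 dB
∠H = 0.00° − 163.61° = -163.61°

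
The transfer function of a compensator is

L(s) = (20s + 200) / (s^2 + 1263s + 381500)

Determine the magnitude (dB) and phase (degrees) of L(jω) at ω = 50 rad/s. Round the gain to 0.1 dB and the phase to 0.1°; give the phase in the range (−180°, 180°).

-51.5 dB, 69.2°

Substitute s = j50:
Numerator: 20(j50) + 200 = 200 + j1000
Denominator: (j50)^2 + 1263(j50) + 381500 = 379000 + j63150
|N| = √(200² + 1000²) ≈ 1019.8, ∠N ≈ 78.69°
|D| = √(379000² + 63150²) ≈ 3.8423e+05, ∠D ≈ 9.46°
|L| = 1019.8 / 3.8423e+05 ≈ 0.0026541
Gain = 20 log₁₀(0.0026541) ≈ -51.52 dB
∠L = 78.69° − 9.46° = 69.23°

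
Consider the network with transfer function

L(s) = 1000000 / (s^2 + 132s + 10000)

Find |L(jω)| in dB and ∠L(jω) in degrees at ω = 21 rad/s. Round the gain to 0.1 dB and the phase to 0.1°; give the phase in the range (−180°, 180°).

At s = jω = j21:
quadratic: (j21)² + 132·j21 + 10000 = 9559 + j2772 → |·| ≈ 9952.8, ∠ ≈ 16.17°
|L| = 1000000 / 9952.8 ≈ 100.47
Gain = 20 log₁₀(100.47) ≈ 40.04 dB
∠L = 0.00° − 16.17° = -16.17°

40.0 dB, -16.2°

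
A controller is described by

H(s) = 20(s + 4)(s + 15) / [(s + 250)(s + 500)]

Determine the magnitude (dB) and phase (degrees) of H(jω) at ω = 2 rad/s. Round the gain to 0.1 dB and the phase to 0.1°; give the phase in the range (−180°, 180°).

At s = jω = j2:
zero (s+4): 4 + j2 → |·| = √(4²+2²) = √20 ≈ 4.4721, ∠ = arctan(2/4) ≈ 26.57°
zero (s+15): 15 + j2 → |·| = √(15²+2²) = √229 ≈ 15.133, ∠ = arctan(2/15) ≈ 7.59°
pole (s+250): 250 + j2 → |·| = √(250²+2²) = √62504 ≈ 250.01, ∠ = arctan(2/250) ≈ 0.46°
pole (s+500): 500 + j2 → |·| = √(500²+2²) = √250004 ≈ 500, ∠ = arctan(2/500) ≈ 0.23°
|H| = 20 · 67.676 / 1.25e+05 ≈ 0.010828
Gain = 20 log₁₀(0.010828) ≈ -39.31 dB
∠H = 34.16° − 0.69° = 33.47°

-39.3 dB, 33.5°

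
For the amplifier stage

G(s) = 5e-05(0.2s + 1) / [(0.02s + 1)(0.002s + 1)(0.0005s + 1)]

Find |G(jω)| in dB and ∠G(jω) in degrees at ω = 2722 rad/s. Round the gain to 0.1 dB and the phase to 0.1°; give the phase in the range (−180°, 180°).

-85.4 dB, -132.3°

At ω = 2722 rad/s:
zero (1 + j2722·0.2) = 1 + j544.4 → |·| ≈ 544.4, ∠ ≈ 89.89°
pole (1 + j2722·0.02) = 1 + j54.44 → |·| ≈ 54.449, ∠ ≈ 88.95°
pole (1 + j2722·0.002) = 1 + j5.444 → |·| ≈ 5.5351, ∠ ≈ 79.59°
pole (1 + j2722·0.0005) = 1 + j1.361 → |·| ≈ 1.6889, ∠ ≈ 53.69°
|G| = 5e-05 · 544.4 / (54.449 · 5.5351 · 1.6889) ≈ 5.3477e-05
Gain = 20 log₁₀(5.3477e-05) ≈ -85.44 dB
∠G = (89.89°) − (88.95° + 79.59° + 53.69°) = -132.34°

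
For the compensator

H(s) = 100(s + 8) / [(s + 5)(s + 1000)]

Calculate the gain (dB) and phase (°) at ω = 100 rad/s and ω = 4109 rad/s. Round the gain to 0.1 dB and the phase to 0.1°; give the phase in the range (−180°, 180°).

ω = 100: -20.0 dB, -7.4°; ω = 4109: -32.5 dB, -76.4°

At s = jω = j100:
zero (s+8): 8 + j100 → |·| = √(8²+100²) = √10064 ≈ 100.32, ∠ = arctan(100/8) ≈ 85.43°
pole (s+5): 5 + j100 → |·| = √(5²+100²) = √10025 ≈ 100.12, ∠ = arctan(100/5) ≈ 87.14°
pole (s+1000): 1000 + j100 → |·| = √(1000²+100²) = √1010000 ≈ 1005, ∠ = arctan(100/1000) ≈ 5.71°
|H| = 100 · 100.32 / 1.0062e+05 ≈ 0.099702
Gain = 20 log₁₀(0.099702) ≈ -20.03 dB
∠H = 85.43° − 92.85° = -7.42°

At s = jω = j4109:
zero (s+8): 8 + j4109 → |·| = √(8²+4109²) = √16883945 ≈ 4109, ∠ = arctan(4109/8) ≈ 89.89°
pole (s+5): 5 + j4109 → |·| = √(5²+4109²) = √16883906 ≈ 4109, ∠ = arctan(4109/5) ≈ 89.93°
pole (s+1000): 1000 + j4109 → |·| = √(1000²+4109²) = √17883881 ≈ 4228.9, ∠ = arctan(4109/1000) ≈ 76.32°
|H| = 100 · 4109 / 1.7377e+07 ≈ 0.023646
Gain = 20 log₁₀(0.023646) ≈ -32.52 dB
∠H = 89.89° − 166.25° = -76.36°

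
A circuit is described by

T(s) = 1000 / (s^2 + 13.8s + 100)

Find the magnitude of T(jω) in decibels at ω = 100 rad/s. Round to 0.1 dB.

At s = jω = j100:
quadratic: (j100)² + 13.8·j100 + 100 = -9900 + j1380 → |·| ≈ 9995.7, ∠ ≈ 172.06°
|T| = 1000 / 9995.7 ≈ 0.10004
Gain = 20 log₁₀(0.10004) ≈ -20.00 dB

-20.0 dB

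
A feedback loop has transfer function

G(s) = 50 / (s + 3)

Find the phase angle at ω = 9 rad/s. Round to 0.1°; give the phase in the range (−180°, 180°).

-71.6°

Substitute s = j9:
Numerator: 50 = 50 + j0
Denominator: (j9) + 3 = 3 + j9
|N| = √(50² + 0²) ≈ 50, ∠N ≈ 0.00°
|D| = √(3² + 9²) ≈ 9.4868, ∠D ≈ 71.57°
∠G = 0.00° − 71.57° = -71.57°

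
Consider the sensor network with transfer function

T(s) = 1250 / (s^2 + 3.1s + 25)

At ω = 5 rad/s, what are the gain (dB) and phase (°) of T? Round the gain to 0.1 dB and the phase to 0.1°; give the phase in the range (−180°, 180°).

At s = jω = j5:
quadratic: (j5)² + 3.1·j5 + 25 = 0 + j15.5 → |·| ≈ 15.5, ∠ ≈ 90.00°
|T| = 1250 / 15.5 ≈ 80.645
Gain = 20 log₁₀(80.645) ≈ 38.13 dB
∠T = 0.00° − 90.00° = -90.00°

38.1 dB, -90.0°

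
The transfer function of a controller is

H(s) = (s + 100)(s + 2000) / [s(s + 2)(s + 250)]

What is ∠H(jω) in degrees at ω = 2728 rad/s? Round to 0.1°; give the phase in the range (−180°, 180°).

-123.1°

At s = jω = j2728:
zero (s+100): 100 + j2728 → |·| = √(100²+2728²) = √7451984 ≈ 2729.8, ∠ = arctan(2728/100) ≈ 87.90°
zero (s+2000): 2000 + j2728 → |·| = √(2000²+2728²) = √11441984 ≈ 3382.6, ∠ = arctan(2728/2000) ≈ 53.75°
pole (s+2): 2 + j2728 → |·| = √(2²+2728²) = √7441988 ≈ 2728, ∠ = arctan(2728/2) ≈ 89.96°
pole (s+250): 250 + j2728 → |·| = √(250²+2728²) = √7504484 ≈ 2739.4, ∠ = arctan(2728/250) ≈ 84.76°
pole at origin: |s| = 2728, ∠ = 90.00° (in denominator)
∠H = 141.65° − 264.72° = -123.07°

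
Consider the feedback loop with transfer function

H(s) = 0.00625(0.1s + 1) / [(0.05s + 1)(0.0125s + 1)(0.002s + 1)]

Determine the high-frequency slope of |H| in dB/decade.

Each pole contributes −20 dB/decade at high frequency; each zero contributes +20 dB/decade.
Net: 1 zero(s) − 3 pole(s) → -40 dB/decade.

-40 dB/decade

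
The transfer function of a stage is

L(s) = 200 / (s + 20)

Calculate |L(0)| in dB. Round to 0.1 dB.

20.0 dB

L(0) = 200 / 20 = 10
20 log₁₀(10) ≈ 20.00 dB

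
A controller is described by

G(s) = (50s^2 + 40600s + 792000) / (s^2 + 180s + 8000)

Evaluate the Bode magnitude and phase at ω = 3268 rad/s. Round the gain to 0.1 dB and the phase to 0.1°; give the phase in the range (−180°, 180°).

Substitute s = j3268:
Numerator: 50(j3268)^2 + 40600(j3268) + 792000 = -533199200 + j132680800
Denominator: (j3268)^2 + 180(j3268) + 8000 = -10671824 + j588240
|N| = √(533199200² + 132680800²) ≈ 5.4946e+08, ∠N ≈ 166.03°
|D| = √(10671824² + 588240²) ≈ 1.0688e+07, ∠D ≈ 176.85°
|G| = 5.4946e+08 / 1.0688e+07 ≈ 51.409
Gain = 20 log₁₀(51.409) ≈ 34.22 dB
∠G = 166.03° − 176.85° = -10.82°

34.2 dB, -10.8°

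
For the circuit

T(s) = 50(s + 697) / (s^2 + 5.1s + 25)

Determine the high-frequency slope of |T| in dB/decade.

Each pole contributes −20 dB/decade at high frequency; each zero contributes +20 dB/decade.
Net: 1 zero(s) − 2 pole(s) → -20 dB/decade.

-20 dB/decade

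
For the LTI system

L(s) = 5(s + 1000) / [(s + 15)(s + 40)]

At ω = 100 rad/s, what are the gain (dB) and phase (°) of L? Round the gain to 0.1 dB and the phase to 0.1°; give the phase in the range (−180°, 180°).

At s = jω = j100:
zero (s+1000): 1000 + j100 → |·| = √(1000²+100²) = √1010000 ≈ 1005, ∠ = arctan(100/1000) ≈ 5.71°
pole (s+15): 15 + j100 → |·| = √(15²+100²) = √10225 ≈ 101.12, ∠ = arctan(100/15) ≈ 81.47°
pole (s+40): 40 + j100 → |·| = √(40²+100²) = √11600 ≈ 107.7, ∠ = arctan(100/40) ≈ 68.20°
|L| = 5 · 1005 / 10891 ≈ 0.46139
Gain = 20 log₁₀(0.46139) ≈ -6.72 dB
∠L = 5.71° − 149.67° = -143.96°

-6.7 dB, -144.0°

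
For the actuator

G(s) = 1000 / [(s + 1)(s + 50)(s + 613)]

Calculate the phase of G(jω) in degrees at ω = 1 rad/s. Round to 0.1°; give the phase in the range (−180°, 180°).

At s = jω = j1:
pole (s+1): 1 + j1 → |·| = √(1²+1²) = √2 ≈ 1.4142, ∠ = arctan(1/1) ≈ 45.00°
pole (s+50): 50 + j1 → |·| = √(50²+1²) = √2501 ≈ 50.01, ∠ = arctan(1/50) ≈ 1.15°
pole (s+613): 613 + j1 → |·| = √(613²+1²) = √375770 ≈ 613, ∠ = arctan(1/613) ≈ 0.09°
∠G = 0.00° − 46.24° = -46.24°

-46.2°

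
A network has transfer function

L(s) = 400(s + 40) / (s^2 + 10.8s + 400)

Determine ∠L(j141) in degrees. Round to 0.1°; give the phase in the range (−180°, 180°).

-101.4°

At s = jω = j141:
zero (s+40): 40 + j141 → |·| = √(40²+141²) = √21481 ≈ 146.56, ∠ = arctan(141/40) ≈ 74.16°
quadratic: (j141)² + 10.8·j141 + 400 = -19481 + j1522.8 → |·| ≈ 19540, ∠ ≈ 175.53°
∠L = 74.16° − 175.53° = -101.37°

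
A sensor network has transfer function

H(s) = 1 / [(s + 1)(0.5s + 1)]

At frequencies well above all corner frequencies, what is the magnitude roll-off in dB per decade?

Each pole contributes −20 dB/decade at high frequency; each zero contributes +20 dB/decade.
Net: 0 zero(s) − 2 pole(s) → -40 dB/decade.

-40 dB/decade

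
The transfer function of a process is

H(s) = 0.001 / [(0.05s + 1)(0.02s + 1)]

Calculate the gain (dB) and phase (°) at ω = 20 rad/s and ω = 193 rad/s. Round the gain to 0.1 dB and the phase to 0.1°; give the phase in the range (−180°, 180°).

At ω = 20 rad/s:
pole (1 + j20·0.05) = 1 + j1 → |·| ≈ 1.4142, ∠ ≈ 45.00°
pole (1 + j20·0.02) = 1 + j0.4 → |·| ≈ 1.077, ∠ ≈ 21.80°
|H| = 0.001 · 1 / (1.4142 · 1.077) ≈ 0.00065656
Gain = 20 log₁₀(0.00065656) ≈ -63.65 dB
∠H = (0°) − (45.00° + 21.80°) = -66.80°

At ω = 193 rad/s:
pole (1 + j193·0.05) = 1 + j9.65 → |·| ≈ 9.7017, ∠ ≈ 84.08°
pole (1 + j193·0.02) = 1 + j3.86 → |·| ≈ 3.9874, ∠ ≈ 75.48°
|H| = 0.001 · 1 / (9.7017 · 3.9874) ≈ 2.585e-05
Gain = 20 log₁₀(2.585e-05) ≈ -91.75 dB
∠H = (0°) − (84.08° + 75.48°) = -159.56°

ω = 20: -63.7 dB, -66.8°; ω = 193: -91.8 dB, -159.6°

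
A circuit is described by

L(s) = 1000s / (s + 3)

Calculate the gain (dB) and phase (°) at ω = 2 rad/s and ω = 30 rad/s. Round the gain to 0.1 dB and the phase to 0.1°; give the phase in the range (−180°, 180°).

At s = jω = j2:
zero at origin: s = j2 → |·| = 2, ∠ = 90.00°
pole (s+3): 3 + j2 → |·| = √(3²+2²) = √13 ≈ 3.6056, ∠ = arctan(2/3) ≈ 33.69°
|L| = 1000 · 2 / 3.6056 ≈ 554.69
Gain = 20 log₁₀(554.69) ≈ 54.88 dB
∠L = 90.00° − 33.69° = 56.31°

At s = jω = j30:
zero at origin: s = j30 → |·| = 30, ∠ = 90.00°
pole (s+3): 3 + j30 → |·| = √(3²+30²) = √909 ≈ 30.15, ∠ = arctan(30/3) ≈ 84.29°
|L| = 1000 · 30 / 30.15 ≈ 995.02
Gain = 20 log₁₀(995.02) ≈ 59.96 dB
∠L = 90.00° − 84.29° = 5.71°

ω = 2: 54.9 dB, 56.3°; ω = 30: 60.0 dB, 5.7°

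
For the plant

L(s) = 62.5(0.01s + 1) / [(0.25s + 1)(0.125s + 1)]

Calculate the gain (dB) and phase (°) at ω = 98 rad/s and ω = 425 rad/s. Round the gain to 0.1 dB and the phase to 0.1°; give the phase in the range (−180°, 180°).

ω = 98: -10.7 dB, -128.6°; ω = 425: -26.3 dB, -101.6°

At ω = 98 rad/s:
zero (1 + j98·0.01) = 1 + j0.98 → |·| ≈ 1.4001, ∠ ≈ 44.42°
pole (1 + j98·0.25) = 1 + j24.5 → |·| ≈ 24.52, ∠ ≈ 87.66°
pole (1 + j98·0.125) = 1 + j12.25 → |·| ≈ 12.291, ∠ ≈ 85.33°
|L| = 62.5 · 1.4001 / (24.52 · 12.291) ≈ 0.29036
Gain = 20 log₁₀(0.29036) ≈ -10.74 dB
∠L = (44.42°) − (87.66° + 85.33°) = -128.57°

At ω = 425 rad/s:
zero (1 + j425·0.01) = 1 + j4.25 → |·| ≈ 4.3661, ∠ ≈ 76.76°
pole (1 + j425·0.25) = 1 + j106.25 → |·| ≈ 106.25, ∠ ≈ 89.46°
pole (1 + j425·0.125) = 1 + j53.125 → |·| ≈ 53.134, ∠ ≈ 88.92°
|L| = 62.5 · 4.3661 / (106.25 · 53.134) ≈ 0.048336
Gain = 20 log₁₀(0.048336) ≈ -26.31 dB
∠L = (76.76°) − (89.46° + 88.92°) = -101.62°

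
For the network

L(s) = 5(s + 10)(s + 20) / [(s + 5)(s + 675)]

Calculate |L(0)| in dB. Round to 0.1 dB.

L(0) = 5·10·20 / (5·675) ≈ 0.2963
20 log₁₀(0.2963) ≈ -10.57 dB

-10.6 dB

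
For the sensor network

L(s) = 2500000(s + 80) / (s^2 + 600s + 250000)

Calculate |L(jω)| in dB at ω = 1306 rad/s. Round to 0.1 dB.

At s = jω = j1306:
zero (s+80): 80 + j1306 → |·| = √(80²+1306²) = √1712036 ≈ 1308.4, ∠ = arctan(1306/80) ≈ 86.49°
quadratic: (j1306)² + 600·j1306 + 250000 = -1455636 + j783600 → |·| ≈ 1.6532e+06, ∠ ≈ 151.71°
|L| = 2500000 · 1308.4 / 1.6532e+06 ≈ 1978.6
Gain = 20 log₁₀(1978.6) ≈ 65.93 dB

65.9 dB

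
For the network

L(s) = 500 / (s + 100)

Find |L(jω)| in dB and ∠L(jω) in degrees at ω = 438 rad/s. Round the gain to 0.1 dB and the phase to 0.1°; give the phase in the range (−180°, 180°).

0.9 dB, -77.1°

Substitute s = j438:
Numerator: 500 = 500 + j0
Denominator: (j438) + 100 = 100 + j438
|N| = √(500² + 0²) ≈ 500, ∠N ≈ 0.00°
|D| = √(100² + 438²) ≈ 449.27, ∠D ≈ 77.14°
|L| = 500 / 449.27 ≈ 1.1129
Gain = 20 log₁₀(1.1129) ≈ 0.93 dB
∠L = 0.00° − 77.14° = -77.14°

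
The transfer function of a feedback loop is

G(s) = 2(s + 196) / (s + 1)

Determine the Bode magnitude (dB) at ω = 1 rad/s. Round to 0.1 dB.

At s = jω = j1:
zero (s+196): 196 + j1 → |·| = √(196²+1²) = √38417 ≈ 196, ∠ = arctan(1/196) ≈ 0.29°
pole (s+1): 1 + j1 → |·| = √(1²+1²) = √2 ≈ 1.4142, ∠ = arctan(1/1) ≈ 45.00°
|G| = 2 · 196 / 1.4142 ≈ 277.19
Gain = 20 log₁₀(277.19) ≈ 48.86 dB

48.9 dB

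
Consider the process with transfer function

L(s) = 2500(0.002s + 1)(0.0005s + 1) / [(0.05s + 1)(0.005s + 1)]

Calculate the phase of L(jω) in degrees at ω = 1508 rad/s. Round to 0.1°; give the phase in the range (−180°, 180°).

-63.0°

At ω = 1508 rad/s:
zero (1 + j1508·0.002) = 1 + j3.016 → |·| ≈ 3.1775, ∠ ≈ 71.66°
zero (1 + j1508·0.0005) = 1 + j0.754 → |·| ≈ 1.2524, ∠ ≈ 37.02°
pole (1 + j1508·0.05) = 1 + j75.4 → |·| ≈ 75.407, ∠ ≈ 89.24°
pole (1 + j1508·0.005) = 1 + j7.54 → |·| ≈ 7.606, ∠ ≈ 82.45°
∠L = (71.66° + 37.02°) − (89.24° + 82.45°) = -63.01°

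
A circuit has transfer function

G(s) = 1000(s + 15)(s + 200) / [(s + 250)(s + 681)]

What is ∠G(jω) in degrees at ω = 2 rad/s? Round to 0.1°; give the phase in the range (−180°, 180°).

7.5°

At s = jω = j2:
zero (s+15): 15 + j2 → |·| = √(15²+2²) = √229 ≈ 15.133, ∠ = arctan(2/15) ≈ 7.59°
zero (s+200): 200 + j2 → |·| = √(200²+2²) = √40004 ≈ 200.01, ∠ = arctan(2/200) ≈ 0.57°
pole (s+250): 250 + j2 → |·| = √(250²+2²) = √62504 ≈ 250.01, ∠ = arctan(2/250) ≈ 0.46°
pole (s+681): 681 + j2 → |·| = √(681²+2²) = √463765 ≈ 681, ∠ = arctan(2/681) ≈ 0.17°
∠G = 8.16° − 0.63° = 7.53°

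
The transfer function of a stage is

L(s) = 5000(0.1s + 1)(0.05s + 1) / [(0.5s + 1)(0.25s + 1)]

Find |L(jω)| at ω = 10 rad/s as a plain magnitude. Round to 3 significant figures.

At ω = 10 rad/s:
zero (1 + j10·0.1) = 1 + j1 → |·| ≈ 1.4142, ∠ ≈ 45.00°
zero (1 + j10·0.05) = 1 + j0.5 → |·| ≈ 1.118, ∠ ≈ 26.57°
pole (1 + j10·0.5) = 1 + j5 → |·| ≈ 5.099, ∠ ≈ 78.69°
pole (1 + j10·0.25) = 1 + j2.5 → |·| ≈ 2.6926, ∠ ≈ 68.20°
|L| = 5000 · 1.4142 · 1.118 / (5.099 · 2.6926) ≈ 575.79

576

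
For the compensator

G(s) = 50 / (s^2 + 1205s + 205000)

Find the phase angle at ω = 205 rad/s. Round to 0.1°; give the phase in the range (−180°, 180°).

-56.6°

Substitute s = j205:
Numerator: 50 = 50 + j0
Denominator: (j205)^2 + 1205(j205) + 205000 = 162975 + j247025
|N| = √(50² + 0²) ≈ 50, ∠N ≈ 0.00°
|D| = √(162975² + 247025²) ≈ 2.9594e+05, ∠D ≈ 56.59°
∠G = 0.00° − 56.59° = -56.59°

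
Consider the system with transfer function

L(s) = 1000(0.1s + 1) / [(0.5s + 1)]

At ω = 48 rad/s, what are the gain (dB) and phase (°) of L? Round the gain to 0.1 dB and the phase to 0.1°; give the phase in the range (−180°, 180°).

At ω = 48 rad/s:
zero (1 + j48·0.1) = 1 + j4.8 → |·| ≈ 4.9031, ∠ ≈ 78.23°
pole (1 + j48·0.5) = 1 + j24 → |·| ≈ 24.021, ∠ ≈ 87.61°
|L| = 1000 · 4.9031 / (24.021) ≈ 204.12
Gain = 20 log₁₀(204.12) ≈ 46.20 dB
∠L = (78.23°) − (87.61°) = -9.38°

46.2 dB, -9.4°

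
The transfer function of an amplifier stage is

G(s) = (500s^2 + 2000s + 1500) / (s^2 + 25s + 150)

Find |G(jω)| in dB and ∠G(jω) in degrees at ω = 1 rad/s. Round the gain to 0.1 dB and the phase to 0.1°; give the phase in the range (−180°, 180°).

23.4 dB, 53.9°

Substitute s = j1:
Numerator: 500(j1)^2 + 2000(j1) + 1500 = 1000 + j2000
Denominator: (j1)^2 + 25(j1) + 150 = 149 + j25
|N| = √(1000² + 2000²) ≈ 2236.1, ∠N ≈ 63.43°
|D| = √(149² + 25²) ≈ 151.08, ∠D ≈ 9.52°
|G| = 2236.1 / 151.08 ≈ 14.801
Gain = 20 log₁₀(14.801) ≈ 23.41 dB
∠G = 63.43° − 9.52° = 53.91°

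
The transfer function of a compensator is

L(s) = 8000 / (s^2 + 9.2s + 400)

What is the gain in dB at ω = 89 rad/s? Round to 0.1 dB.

At s = jω = j89:
quadratic: (j89)² + 9.2·j89 + 400 = -7521 + j818.8 → |·| ≈ 7565.4, ∠ ≈ 173.79°
|L| = 8000 / 7565.4 ≈ 1.0574
Gain = 20 log₁₀(1.0574) ≈ 0.48 dB

0.5 dB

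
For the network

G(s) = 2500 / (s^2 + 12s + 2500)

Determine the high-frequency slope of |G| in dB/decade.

-40 dB/decade

Each pole contributes −20 dB/decade at high frequency; each zero contributes +20 dB/decade.
Net: 0 zero(s) − 2 pole(s) → -40 dB/decade.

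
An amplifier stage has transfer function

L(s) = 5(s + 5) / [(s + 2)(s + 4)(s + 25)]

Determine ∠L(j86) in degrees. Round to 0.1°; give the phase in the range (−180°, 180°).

-163.1°

At s = jω = j86:
zero (s+5): 5 + j86 → |·| = √(5²+86²) = √7421 ≈ 86.145, ∠ = arctan(86/5) ≈ 86.67°
pole (s+2): 2 + j86 → |·| = √(2²+86²) = √7400 ≈ 86.023, ∠ = arctan(86/2) ≈ 88.67°
pole (s+4): 4 + j86 → |·| = √(4²+86²) = √7412 ≈ 86.093, ∠ = arctan(86/4) ≈ 87.34°
pole (s+25): 25 + j86 → |·| = √(25²+86²) = √8021 ≈ 89.56, ∠ = arctan(86/25) ≈ 73.79°
∠L = 86.67° − 249.80° = -163.13°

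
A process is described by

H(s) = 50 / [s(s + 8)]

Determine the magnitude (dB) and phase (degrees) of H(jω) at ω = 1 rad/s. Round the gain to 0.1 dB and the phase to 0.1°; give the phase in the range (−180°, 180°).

At s = jω = j1:
pole (s+8): 8 + j1 → |·| = √(8²+1²) = √65 ≈ 8.0623, ∠ = arctan(1/8) ≈ 7.13°
pole at origin: |s| = 1, ∠ = 90.00° (in denominator)
|H| = 50 / 8.0623 ≈ 6.2017
Gain = 20 log₁₀(6.2017) ≈ 15.85 dB
∠H = 0.00° − 97.13° = -97.13°

15.9 dB, -97.1°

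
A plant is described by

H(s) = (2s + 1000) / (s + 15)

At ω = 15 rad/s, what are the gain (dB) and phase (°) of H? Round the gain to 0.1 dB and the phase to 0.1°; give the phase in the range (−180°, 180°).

Substitute s = j15:
Numerator: 2(j15) + 1000 = 1000 + j30
Denominator: (j15) + 15 = 15 + j15
|N| = √(1000² + 30²) ≈ 1000.4, ∠N ≈ 1.72°
|D| = √(15² + 15²) ≈ 21.213, ∠D ≈ 45.00°
|H| = 1000.4 / 21.213 ≈ 47.16
Gain = 20 log₁₀(47.16) ≈ 33.47 dB
∠H = 1.72° − 45.00° = -43.28°

33.5 dB, -43.3°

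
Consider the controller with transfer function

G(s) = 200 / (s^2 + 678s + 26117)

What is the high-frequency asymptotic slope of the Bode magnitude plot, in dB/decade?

Each pole contributes −20 dB/decade at high frequency; each zero contributes +20 dB/decade.
Net: 0 zero(s) − 2 pole(s) → -40 dB/decade.

-40 dB/decade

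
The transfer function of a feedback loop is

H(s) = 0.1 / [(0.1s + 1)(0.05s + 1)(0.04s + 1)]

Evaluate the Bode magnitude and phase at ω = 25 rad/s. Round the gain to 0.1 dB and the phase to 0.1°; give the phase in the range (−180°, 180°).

At ω = 25 rad/s:
pole (1 + j25·0.1) = 1 + j2.5 → |·| ≈ 2.6926, ∠ ≈ 68.20°
pole (1 + j25·0.05) = 1 + j1.25 → |·| ≈ 1.6008, ∠ ≈ 51.34°
pole (1 + j25·0.04) = 1 + j1 → |·| ≈ 1.4142, ∠ ≈ 45.00°
|H| = 0.1 · 1 / (2.6926 · 1.6008 · 1.4142) ≈ 0.016405
Gain = 20 log₁₀(0.016405) ≈ -35.70 dB
∠H = (0°) − (68.20° + 51.34° + 45.00°) = -164.54°

-35.7 dB, -164.5°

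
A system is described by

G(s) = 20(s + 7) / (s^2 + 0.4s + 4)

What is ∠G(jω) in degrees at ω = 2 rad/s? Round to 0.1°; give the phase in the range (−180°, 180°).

-74.1°

At s = jω = j2:
zero (s+7): 7 + j2 → |·| = √(7²+2²) = √53 ≈ 7.2801, ∠ = arctan(2/7) ≈ 15.95°
quadratic: (j2)² + 0.4·j2 + 4 = 0 + j0.8 → |·| ≈ 0.8, ∠ ≈ 90.00°
∠G = 15.95° − 90.00° = -74.05°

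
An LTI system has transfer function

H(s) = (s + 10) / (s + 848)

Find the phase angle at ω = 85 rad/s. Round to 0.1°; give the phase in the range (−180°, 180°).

At s = jω = j85:
zero (s+10): 10 + j85 → |·| = √(10²+85²) = √7325 ≈ 85.586, ∠ = arctan(85/10) ≈ 83.29°
pole (s+848): 848 + j85 → |·| = √(848²+85²) = √726329 ≈ 852.25, ∠ = arctan(85/848) ≈ 5.72°
∠H = 83.29° − 5.72° = 77.57°

77.6°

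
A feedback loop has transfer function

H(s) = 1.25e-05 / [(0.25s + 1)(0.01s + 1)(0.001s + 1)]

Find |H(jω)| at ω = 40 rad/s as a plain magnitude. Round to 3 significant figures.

At ω = 40 rad/s:
pole (1 + j40·0.25) = 1 + j10 → |·| ≈ 10.05, ∠ ≈ 84.29°
pole (1 + j40·0.01) = 1 + j0.4 → |·| ≈ 1.077, ∠ ≈ 21.80°
pole (1 + j40·0.001) = 1 + j0.04 → |·| ≈ 1.0008, ∠ ≈ 2.29°
|H| = 1.25e-05 · 1 / (10.05 · 1.077 · 1.0008) ≈ 1.1539e-06

1.15e-06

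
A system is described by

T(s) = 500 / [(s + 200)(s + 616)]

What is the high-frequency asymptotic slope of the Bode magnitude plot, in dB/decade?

Each pole contributes −20 dB/decade at high frequency; each zero contributes +20 dB/decade.
Net: 0 zero(s) − 2 pole(s) → -40 dB/decade.

-40 dB/decade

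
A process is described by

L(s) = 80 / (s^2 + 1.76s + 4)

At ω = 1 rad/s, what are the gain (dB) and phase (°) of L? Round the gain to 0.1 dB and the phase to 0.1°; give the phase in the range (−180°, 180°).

At s = jω = j1:
quadratic: (j1)² + 1.76·j1 + 4 = 3 + j1.76 → |·| ≈ 3.4782, ∠ ≈ 30.40°
|L| = 80 / 3.4782 ≈ 23
Gain = 20 log₁₀(23) ≈ 27.23 dB
∠L = 0.00° − 30.40° = -30.40°

27.2 dB, -30.4°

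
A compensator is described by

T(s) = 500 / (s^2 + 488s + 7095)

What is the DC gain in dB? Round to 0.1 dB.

-23.0 dB

T(0) = 500 / 7095 ≈ 0.070472
20 log₁₀(0.070472) ≈ -23.04 dB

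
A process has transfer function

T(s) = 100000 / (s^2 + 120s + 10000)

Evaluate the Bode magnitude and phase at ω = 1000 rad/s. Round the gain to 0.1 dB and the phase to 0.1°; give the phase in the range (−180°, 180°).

-20.0 dB, -173.1°

At s = jω = j1000:
quadratic: (j1000)² + 120·j1000 + 10000 = -990000 + j120000 → |·| ≈ 9.9725e+05, ∠ ≈ 173.09°
|T| = 100000 / 9.9725e+05 ≈ 0.10028
Gain = 20 log₁₀(0.10028) ≈ -19.98 dB
∠T = 0.00° − 173.09° = -173.09°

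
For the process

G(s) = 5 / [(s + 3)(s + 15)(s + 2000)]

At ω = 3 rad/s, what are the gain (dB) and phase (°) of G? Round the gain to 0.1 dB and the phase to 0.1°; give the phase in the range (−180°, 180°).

At s = jω = j3:
pole (s+3): 3 + j3 → |·| = √(3²+3²) = √18 ≈ 4.2426, ∠ = arctan(3/3) ≈ 45.00°
pole (s+15): 15 + j3 → |·| = √(15²+3²) = √234 ≈ 15.297, ∠ = arctan(3/15) ≈ 11.31°
pole (s+2000): 2000 + j3 → |·| = √(2000²+3²) = √4000009 ≈ 2000, ∠ = arctan(3/2000) ≈ 0.09°
|G| = 5 / 1.298e+05 ≈ 3.8521e-05
Gain = 20 log₁₀(3.8521e-05) ≈ -88.29 dB
∠G = 0.00° − 56.40° = -56.40°

-88.3 dB, -56.4°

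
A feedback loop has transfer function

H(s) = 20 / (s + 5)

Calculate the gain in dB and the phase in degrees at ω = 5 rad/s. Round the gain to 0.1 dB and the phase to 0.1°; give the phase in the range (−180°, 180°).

9.0 dB, -45.0°

Substitute s = j5:
Numerator: 20 = 20 + j0
Denominator: (j5) + 5 = 5 + j5
|N| = √(20² + 0²) ≈ 20, ∠N ≈ 0.00°
|D| = √(5² + 5²) ≈ 7.0711, ∠D ≈ 45.00°
|H| = 20 / 7.0711 ≈ 2.8284
Gain = 20 log₁₀(2.8284) ≈ 9.03 dB
∠H = 0.00° − 45.00° = -45.00°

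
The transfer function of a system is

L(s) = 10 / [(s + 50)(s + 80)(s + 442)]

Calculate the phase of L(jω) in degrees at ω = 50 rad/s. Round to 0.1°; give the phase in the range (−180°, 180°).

At s = jω = j50:
pole (s+50): 50 + j50 → |·| = √(50²+50²) = √5000 ≈ 70.711, ∠ = arctan(50/50) ≈ 45.00°
pole (s+80): 80 + j50 → |·| = √(80²+50²) = √8900 ≈ 94.34, ∠ = arctan(50/80) ≈ 32.01°
pole (s+442): 442 + j50 → |·| = √(442²+50²) = √197864 ≈ 444.82, ∠ = arctan(50/442) ≈ 6.45°
∠L = 0.00° − 83.46° = -83.46°

-83.5°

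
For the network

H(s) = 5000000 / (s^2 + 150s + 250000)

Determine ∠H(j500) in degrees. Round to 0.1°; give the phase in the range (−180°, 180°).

-90.0°

At s = jω = j500:
quadratic: (j500)² + 150·j500 + 250000 = 0 + j75000 → |·| ≈ 75000, ∠ ≈ 90.00°
∠H = 0.00° − 90.00° = -90.00°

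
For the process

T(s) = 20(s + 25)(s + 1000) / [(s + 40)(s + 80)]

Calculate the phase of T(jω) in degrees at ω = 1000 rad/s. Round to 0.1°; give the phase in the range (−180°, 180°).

-39.6°

At s = jω = j1000:
zero (s+25): 25 + j1000 → |·| = √(25²+1000²) = √1000625 ≈ 1000.3, ∠ = arctan(1000/25) ≈ 88.57°
zero (s+1000): 1000 + j1000 → |·| = √(1000²+1000²) = √2000000 ≈ 1414.2, ∠ = arctan(1000/1000) ≈ 45.00°
pole (s+40): 40 + j1000 → |·| = √(40²+1000²) = √1001600 ≈ 1000.8, ∠ = arctan(1000/40) ≈ 87.71°
pole (s+80): 80 + j1000 → |·| = √(80²+1000²) = √1006400 ≈ 1003.2, ∠ = arctan(1000/80) ≈ 85.43°
∠T = 133.57° − 173.14° = -39.57°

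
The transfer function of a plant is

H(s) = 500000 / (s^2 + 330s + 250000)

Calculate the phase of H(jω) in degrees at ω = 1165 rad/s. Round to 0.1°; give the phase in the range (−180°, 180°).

At s = jω = j1165:
quadratic: (j1165)² + 330·j1165 + 250000 = -1107225 + j384450 → |·| ≈ 1.1721e+06, ∠ ≈ 160.85°
∠H = 0.00° − 160.85° = -160.85°

-160.9°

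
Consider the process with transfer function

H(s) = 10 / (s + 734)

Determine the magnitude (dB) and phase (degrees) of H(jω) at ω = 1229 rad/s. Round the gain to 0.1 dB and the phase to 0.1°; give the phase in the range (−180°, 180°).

Substitute s = j1229:
Numerator: 10 = 10 + j0
Denominator: (j1229) + 734 = 734 + j1229
|N| = √(10² + 0²) ≈ 10, ∠N ≈ 0.00°
|D| = √(734² + 1229²) ≈ 1431.5, ∠D ≈ 59.15°
|H| = 10 / 1431.5 ≈ 0.0069857
Gain = 20 log₁₀(0.0069857) ≈ -43.12 dB
∠H = 0.00° − 59.15° = -59.15°

-43.1 dB, -59.2°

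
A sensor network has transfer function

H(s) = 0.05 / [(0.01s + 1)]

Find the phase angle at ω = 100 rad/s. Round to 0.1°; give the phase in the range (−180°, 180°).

At ω = 100 rad/s:
pole (1 + j100·0.01) = 1 + j1 → |·| ≈ 1.4142, ∠ ≈ 45.00°
∠H = (0°) − (45.00°) = -45.00°

-45.0°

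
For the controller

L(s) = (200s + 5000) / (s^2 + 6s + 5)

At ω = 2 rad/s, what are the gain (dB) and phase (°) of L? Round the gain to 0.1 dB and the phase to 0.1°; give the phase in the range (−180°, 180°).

52.4 dB, -80.7°

Substitute s = j2:
Numerator: 200(j2) + 5000 = 5000 + j400
Denominator: (j2)^2 + 6(j2) + 5 = 1 + j12
|N| = √(5000² + 400²) ≈ 5016, ∠N ≈ 4.57°
|D| = √(1² + 12²) ≈ 12.042, ∠D ≈ 85.24°
|L| = 5016 / 12.042 ≈ 416.54
Gain = 20 log₁₀(416.54) ≈ 52.39 dB
∠L = 4.57° − 85.24° = -80.67°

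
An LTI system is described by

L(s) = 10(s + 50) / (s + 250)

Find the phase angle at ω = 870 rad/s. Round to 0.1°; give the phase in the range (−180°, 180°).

12.7°

At s = jω = j870:
zero (s+50): 50 + j870 → |·| = √(50²+870²) = √759400 ≈ 871.44, ∠ = arctan(870/50) ≈ 86.71°
pole (s+250): 250 + j870 → |·| = √(250²+870²) = √819400 ≈ 905.21, ∠ = arctan(870/250) ≈ 73.97°
∠L = 86.71° − 73.97° = 12.74°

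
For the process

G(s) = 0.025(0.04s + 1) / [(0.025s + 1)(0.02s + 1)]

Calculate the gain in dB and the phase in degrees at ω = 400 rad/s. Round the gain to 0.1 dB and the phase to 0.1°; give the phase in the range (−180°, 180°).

-46.1 dB, -80.7°

At ω = 400 rad/s:
zero (1 + j400·0.04) = 1 + j16 → |·| ≈ 16.031, ∠ ≈ 86.42°
pole (1 + j400·0.025) = 1 + j10 → |·| ≈ 10.05, ∠ ≈ 84.29°
pole (1 + j400·0.02) = 1 + j8 → |·| ≈ 8.0623, ∠ ≈ 82.87°
|G| = 0.025 · 16.031 / (10.05 · 8.0623) ≈ 0.0049462
Gain = 20 log₁₀(0.0049462) ≈ -46.11 dB
∠G = (86.42°) − (84.29° + 82.87°) = -80.74°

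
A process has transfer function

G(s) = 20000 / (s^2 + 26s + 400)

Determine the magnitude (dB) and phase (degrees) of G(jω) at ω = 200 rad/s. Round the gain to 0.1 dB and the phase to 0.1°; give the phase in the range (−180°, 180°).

-6.0 dB, -172.5°

At s = jω = j200:
quadratic: (j200)² + 26·j200 + 400 = -39600 + j5200 → |·| ≈ 39940, ∠ ≈ 172.52°
|G| = 20000 / 39940 ≈ 0.50075
Gain = 20 log₁₀(0.50075) ≈ -6.01 dB
∠G = 0.00° − 172.52° = -172.52°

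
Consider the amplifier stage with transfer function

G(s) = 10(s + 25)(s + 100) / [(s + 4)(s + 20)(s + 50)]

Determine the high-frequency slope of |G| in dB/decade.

-20 dB/decade

Each pole contributes −20 dB/decade at high frequency; each zero contributes +20 dB/decade.
Net: 2 zero(s) − 3 pole(s) → -20 dB/decade.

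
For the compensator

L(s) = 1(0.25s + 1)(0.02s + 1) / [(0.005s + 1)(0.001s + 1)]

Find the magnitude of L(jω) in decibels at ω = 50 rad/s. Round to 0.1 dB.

24.7 dB

At ω = 50 rad/s:
zero (1 + j50·0.25) = 1 + j12.5 → |·| ≈ 12.54, ∠ ≈ 85.43°
zero (1 + j50·0.02) = 1 + j1 → |·| ≈ 1.4142, ∠ ≈ 45.00°
pole (1 + j50·0.005) = 1 + j0.25 → |·| ≈ 1.0308, ∠ ≈ 14.04°
pole (1 + j50·0.001) = 1 + j0.05 → |·| ≈ 1.0012, ∠ ≈ 2.86°
|L| = 1 · 12.54 · 1.4142 / (1.0308 · 1.0012) ≈ 17.184
Gain = 20 log₁₀(17.184) ≈ 24.70 dB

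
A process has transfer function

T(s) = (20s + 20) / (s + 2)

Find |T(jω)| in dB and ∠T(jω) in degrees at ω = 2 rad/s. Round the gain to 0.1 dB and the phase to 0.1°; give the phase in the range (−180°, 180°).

24.0 dB, 18.4°

Substitute s = j2:
Numerator: 20(j2) + 20 = 20 + j40
Denominator: (j2) + 2 = 2 + j2
|N| = √(20² + 40²) ≈ 44.721, ∠N ≈ 63.43°
|D| = √(2² + 2²) ≈ 2.8284, ∠D ≈ 45.00°
|T| = 44.721 / 2.8284 ≈ 15.811
Gain = 20 log₁₀(15.811) ≈ 23.98 dB
∠T = 63.43° − 45.00° = 18.43°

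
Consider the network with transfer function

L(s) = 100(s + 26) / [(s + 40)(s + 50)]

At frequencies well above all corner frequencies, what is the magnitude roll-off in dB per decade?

Each pole contributes −20 dB/decade at high frequency; each zero contributes +20 dB/decade.
Net: 1 zero(s) − 2 pole(s) → -20 dB/decade.

-20 dB/decade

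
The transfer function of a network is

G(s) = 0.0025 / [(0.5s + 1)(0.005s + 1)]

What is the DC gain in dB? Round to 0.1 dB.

G(0) = 0.0025 · 1 / 1 = 0.0025
20 log₁₀(0.0025) ≈ -52.04 dB

-52.0 dB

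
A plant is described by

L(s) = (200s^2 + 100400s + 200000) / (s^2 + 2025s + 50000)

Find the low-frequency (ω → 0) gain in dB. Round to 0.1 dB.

L(0) = 200000 / 50000 = 4
20 log₁₀(4) ≈ 12.04 dB

12.0 dB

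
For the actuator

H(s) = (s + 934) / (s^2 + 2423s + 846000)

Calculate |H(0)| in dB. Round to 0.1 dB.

H(0) = 934 / 846000 ≈ 0.001104
20 log₁₀(0.001104) ≈ -59.14 dB

-59.1 dB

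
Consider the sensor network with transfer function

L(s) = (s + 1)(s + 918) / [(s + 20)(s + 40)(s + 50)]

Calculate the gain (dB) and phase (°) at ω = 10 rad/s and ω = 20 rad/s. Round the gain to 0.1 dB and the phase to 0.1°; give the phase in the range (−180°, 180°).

ω = 10: -14.1 dB, 33.0°; ω = 20: -11.4 dB, -5.0°

At s = jω = j10:
zero (s+1): 1 + j10 → |·| = √(1²+10²) = √101 ≈ 10.05, ∠ = arctan(10/1) ≈ 84.29°
zero (s+918): 918 + j10 → |·| = √(918²+10²) = √842824 ≈ 918.05, ∠ = arctan(10/918) ≈ 0.62°
pole (s+20): 20 + j10 → |·| = √(20²+10²) = √500 ≈ 22.361, ∠ = arctan(10/20) ≈ 26.57°
pole (s+40): 40 + j10 → |·| = √(40²+10²) = √1700 ≈ 41.231, ∠ = arctan(10/40) ≈ 14.04°
pole (s+50): 50 + j10 → |·| = √(50²+10²) = √2600 ≈ 50.99, ∠ = arctan(10/50) ≈ 11.31°
|L| = 1 · 9226.4 / 47011 ≈ 0.19626
Gain = 20 log₁₀(0.19626) ≈ -14.14 dB
∠L = 84.91° − 51.92° = 32.99°

At s = jω = j20:
zero (s+1): 1 + j20 → |·| = √(1²+20²) = √401 ≈ 20.025, ∠ = arctan(20/1) ≈ 87.14°
zero (s+918): 918 + j20 → |·| = √(918²+20²) = √843124 ≈ 918.22, ∠ = arctan(20/918) ≈ 1.25°
pole (s+20): 20 + j20 → |·| = √(20²+20²) = √800 ≈ 28.284, ∠ = arctan(20/20) ≈ 45.00°
pole (s+40): 40 + j20 → |·| = √(40²+20²) = √2000 ≈ 44.721, ∠ = arctan(20/40) ≈ 26.57°
pole (s+50): 50 + j20 → |·| = √(50²+20²) = √2900 ≈ 53.852, ∠ = arctan(20/50) ≈ 21.80°
|L| = 1 · 18387 / 68117 ≈ 0.26993
Gain = 20 log₁₀(0.26993) ≈ -11.37 dB
∠L = 88.39° − 93.37° = -4.98°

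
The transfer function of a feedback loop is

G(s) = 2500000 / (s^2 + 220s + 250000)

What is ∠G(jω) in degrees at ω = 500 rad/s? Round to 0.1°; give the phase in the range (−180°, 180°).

-90.0°

At s = jω = j500:
quadratic: (j500)² + 220·j500 + 250000 = 0 + j110000 → |·| ≈ 1.1e+05, ∠ ≈ 90.00°
∠G = 0.00° − 90.00° = -90.00°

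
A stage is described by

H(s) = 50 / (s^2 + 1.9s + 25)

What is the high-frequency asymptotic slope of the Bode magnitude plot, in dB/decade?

Each pole contributes −20 dB/decade at high frequency; each zero contributes +20 dB/decade.
Net: 0 zero(s) − 2 pole(s) → -40 dB/decade.

-40 dB/decade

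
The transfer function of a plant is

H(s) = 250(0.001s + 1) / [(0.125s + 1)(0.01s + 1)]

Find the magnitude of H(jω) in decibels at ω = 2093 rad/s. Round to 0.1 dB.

At ω = 2093 rad/s:
zero (1 + j2093·0.001) = 1 + j2.093 → |·| ≈ 2.3196, ∠ ≈ 64.46°
pole (1 + j2093·0.125) = 1 + j261.625 → |·| ≈ 261.63, ∠ ≈ 89.78°
pole (1 + j2093·0.01) = 1 + j20.93 → |·| ≈ 20.954, ∠ ≈ 87.26°
|H| = 250 · 2.3196 / (261.63 · 20.954) ≈ 0.10578
Gain = 20 log₁₀(0.10578) ≈ -19.51 dB

-19.5 dB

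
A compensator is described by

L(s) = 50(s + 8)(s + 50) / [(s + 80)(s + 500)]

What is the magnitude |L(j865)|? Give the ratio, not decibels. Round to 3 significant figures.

At s = jω = j865:
zero (s+8): 8 + j865 → |·| = √(8²+865²) = √748289 ≈ 865.04, ∠ = arctan(865/8) ≈ 89.47°
zero (s+50): 50 + j865 → |·| = √(50²+865²) = √750725 ≈ 866.44, ∠ = arctan(865/50) ≈ 86.69°
pole (s+80): 80 + j865 → |·| = √(80²+865²) = √754625 ≈ 868.69, ∠ = arctan(865/80) ≈ 84.72°
pole (s+500): 500 + j865 → |·| = √(500²+865²) = √998225 ≈ 999.11, ∠ = arctan(865/500) ≈ 59.97°
|L| = 50 · 7.4951e+05 / 8.6792e+05 ≈ 43.179

43.2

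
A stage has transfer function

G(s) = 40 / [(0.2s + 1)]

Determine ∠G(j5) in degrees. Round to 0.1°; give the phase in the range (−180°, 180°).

At ω = 5 rad/s:
pole (1 + j5·0.2) = 1 + j1 → |·| ≈ 1.4142, ∠ ≈ 45.00°
∠G = (0°) − (45.00°) = -45.00°

-45.0°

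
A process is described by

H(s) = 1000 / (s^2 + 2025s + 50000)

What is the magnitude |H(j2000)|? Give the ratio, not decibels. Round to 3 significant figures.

Substitute s = j2000:
Numerator: 1000 = 1000 + j0
Denominator: (j2000)^2 + 2025(j2000) + 50000 = -3950000 + j4050000
|N| = √(1000² + 0²) ≈ 1000, ∠N ≈ 0.00°
|D| = √(3950000² + 4050000²) ≈ 5.6573e+06, ∠D ≈ 134.28°
|H| = 1000 / 5.6573e+06 ≈ 0.00017676

0.000177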